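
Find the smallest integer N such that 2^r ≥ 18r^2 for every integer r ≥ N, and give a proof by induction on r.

At r = 11: 2048 < 2178, so the inequality fails and N ≥ 12. We prove 2^r ≥ 18r^2 for all r ≥ 12.
Base case (r = 12): 2^r = 4096 and 18r^2 = 2592, so 4096 ≥ 2592.
Inductive step: suppose the statement holds for some j ≥ 12, so 2^j ≥ 18j^2.
Then 2^(j + 1) = 2·(2^j) ≥ 2·(18j^2).
Also, for j ≥ 12 we have 2·(18j^2) ≥ 18(j+1)^2, since 2 ≥ (1 + 1/j)^2 for all j ≥ 12.
Combining, 2^(j + 1) ≥ 18(j+1)^2.
Hence, by induction on r, the claim holds for every r ≥ 12.
Hence the smallest such N is 12.

N = 12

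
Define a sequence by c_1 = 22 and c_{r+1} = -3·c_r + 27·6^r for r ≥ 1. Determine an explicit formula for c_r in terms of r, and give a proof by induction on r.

c_r = 4(-3)^(r - 1) + 3·6^r

Computing the first terms: c_1 = 22, c_2 = 96, c_3 = 684. This suggests c_r = 4(-3)^(r - 1) + 3·6^r.
For the base case r = 1: the formula gives 22 = 22 = c_1.
Inductive step: assume the claim holds for r = k, so c_k = 4(-3)^(k - 1) + 3·6^k.
Then c_{k+1} = -3·c_k + 27·6^k = -3·(4(-3)^(k - 1) + 3·6^k) + 27·6^k = 4(-3)^k + 3·6^(k + 1) = 4(-3)^((k+1) - 1) + 3·6^(k+1),
which is the claimed formula at r = k+1.
Hence, by induction on r, the claim holds for every r ≥ 1.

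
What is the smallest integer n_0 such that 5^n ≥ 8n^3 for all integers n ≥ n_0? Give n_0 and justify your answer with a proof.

At n = 3: 125 < 216, so the inequality fails and n_0 ≥ 4. We prove 5^n ≥ 8n^3 for all n ≥ 4.
When n = 4: 5^n = 625 and 8n^3 = 512, so 625 ≥ 512.
Inductive step: assume the claim holds for n = r, so 5^r ≥ 8r^3.
Then 5^(r + 1) = 5·(5^r) ≥ 5·(8r^3).
Also, for r ≥ 4 we have 5·(8r^3) ≥ 8(r+1)^3, since 5 ≥ (1 + 1/r)^3 for all r ≥ 4.
Combining, 5^(r + 1) ≥ 8(r+1)^3.
This completes the induction.
Hence the smallest such n_0 is 4.

n_0 = 4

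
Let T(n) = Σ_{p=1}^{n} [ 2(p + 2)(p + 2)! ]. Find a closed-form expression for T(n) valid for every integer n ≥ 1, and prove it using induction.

We claim T(n) = 2(n + 3)! - 12 for all n ≥ 1.
When n = 1: T(1) = 36, and the closed form gives 36. They agree.
For the inductive step, assume it holds for an arbitrary p ≥ 1, so T(p) = 2(p + 3)! - 12.
Then T(p+1) = T(p) + (2(p + 3)(p + 3)!) = (2(p + 3)! - 12) + (2(p + 3)(p + 3)!).
Simplifying, T(p+1) = 2((p+1) + 3)! - 12,
which is the closed form with n = p+1.
Hence, by induction on n, the claim holds for every n ≥ 1.

T(n) = 2(n + 3)! - 12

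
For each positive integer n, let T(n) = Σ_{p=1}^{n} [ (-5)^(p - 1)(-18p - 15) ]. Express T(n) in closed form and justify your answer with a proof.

T(n) = 3(-5)^n(n + 1) - 3

We claim T(n) = 3(-5)^n(n + 1) - 3 for all n ≥ 1.
Base step (n = 1): T(1) = -33, and the closed form gives -33. They agree.
Inductive step: suppose the statement holds for some p ≥ 1, so T(p) = 3(-5)^p(p + 1) - 3.
Then T(p+1) = T(p) + ((-5)^p(-18p - 33)) = (3(-5)^p(p + 1) - 3) + ((-5)^p(-18p - 33)).
Simplifying, T(p+1) = -15(-5)^p·p - 30(-5)^p - 3 = 3(-5)^(p+1)((p+1) + 1) - 3,
which is the closed form with n = p+1.
By the principle of mathematical induction, the result holds for all n ≥ 1.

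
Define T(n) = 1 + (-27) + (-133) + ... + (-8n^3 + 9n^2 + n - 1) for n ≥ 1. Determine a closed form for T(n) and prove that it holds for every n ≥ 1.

We claim T(n) = -n(2n^3 + n^2 - 3n - 1) for all n ≥ 1.
Base case (n = 1): T(1) = 1, and the closed form gives 1. They agree.
Inductive step: suppose the statement holds for some j ≥ 1, so T(j) = j(-2j^3 - j^2 + 3j + 1).
Then T(j+1) = T(j) + (j - 8(j + 1)^3 + 9(j + 1)^2) = (j(-2j^3 - j^2 + 3j + 1)) + (j - 8(j + 1)^3 + 9(j + 1)^2).
Simplifying, T(j+1) = -(j + 1)(2j^3 + 7j^2 + 5j - 1) = -(j+1)(2(j+1)^3 + (j+1)^2 - 3(j+1) - 1),
which is the closed form with n = j+1.
This completes the induction.

T(n) = -n(2n^3 + n^2 - 3n - 1)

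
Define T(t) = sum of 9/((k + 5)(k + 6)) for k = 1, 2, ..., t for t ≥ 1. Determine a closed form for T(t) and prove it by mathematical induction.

We claim T(t) = 3t/(2(t + 6)) for all t ≥ 1.
When t = 1: T(1) = 3/14, and the closed form gives 3/14. They agree.
Inductive step: assume the claim holds for t = k, so T(k) = 3k/(2(k + 6)).
Then T(k+1) = T(k) + (9/((k + 6)(k + 7))) = (3k/(2(k + 6))) + (9/((k + 6)(k + 7))).
Simplifying, T(k+1) = 3(k + 1)/(2(k + 7)) = 3(k+1)/(2((k+1) + 6)),
which is the closed form with t = k+1.
This completes the induction.

T(t) = 3t/(2(t + 6))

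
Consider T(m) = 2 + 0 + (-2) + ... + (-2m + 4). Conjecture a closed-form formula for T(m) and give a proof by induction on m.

T(m) = -m(m - 3)

We claim T(m) = -m(m - 3) for all m ≥ 1.
When m = 1: T(1) = 2, and the closed form gives 2. They agree.
Suppose the result is true for m = j, so T(j) = j(-j + 3).
Then T(j+1) = T(j) + (-2j + 2) = (j(-j + 3)) + (-2j + 2).
Simplifying, T(j+1) = -(j - 2)(j + 1) = -(j+1)((j+1) - 3),
which is the closed form with m = j+1.
By the principle of mathematical induction, the result holds for all m ≥ 1.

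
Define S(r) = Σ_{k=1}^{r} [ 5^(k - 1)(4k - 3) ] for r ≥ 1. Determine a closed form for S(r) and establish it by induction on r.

S(r) = 5^r(r - 1) + 1

We claim S(r) = 5^r(r - 1) + 1 for all r ≥ 1.
When r = 1: S(1) = 1, and the closed form gives 1. They agree.
Inductive step: assume the claim holds for r = k, so S(k) = 5^k(k - 1) + 1.
Then S(k+1) = S(k) + (5^k(4k + 1)) = (5^k(k - 1) + 1) + (5^k(4k + 1)).
Simplifying, S(k+1) = 5^(k + 1)k + 1 = 5^(k+1)((k+1) - 1) + 1,
which is the closed form with r = k+1.
By the principle of mathematical induction, the result holds for all r ≥ 1.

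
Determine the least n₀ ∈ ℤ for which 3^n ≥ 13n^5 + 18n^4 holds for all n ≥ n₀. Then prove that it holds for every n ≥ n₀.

n₀ = 15

At n = 14: 4782969 < 7683200, so the inequality fails and n₀ ≥ 15. We prove 3^n ≥ 13n^5 + 18n^4 for all n ≥ 15.
Base step (n = 15): 3^n = 14348907 and 13n^5 + 18n^4 = 10783125, so 14348907 ≥ 10783125.
For the inductive step, assume it holds for an arbitrary r ≥ 15, so 3^r ≥ 13r^5 + 18r^4.
Then 3^(r + 1) = 3·(3^r) ≥ 3·(13r^5 + 18r^4).
Also, for r ≥ 15 we have 3·(13r^5 + 18r^4) ≥ 13(r+1)^5 + 18(r+1)^4, since 3·(13r^5 + 18r^4) − (13(r+1)^5 + 18(r+1)^4) = 26r^5 - 29r^4 - 202r^3 - 238r^2 - 137r - 31, which is nonnegative for all r ≥ 15.
Combining, 3^(r + 1) ≥ 13(r+1)^5 + 18(r+1)^4.
By induction, the statement is established for all n ≥ 15.
Hence the smallest such n₀ is 15.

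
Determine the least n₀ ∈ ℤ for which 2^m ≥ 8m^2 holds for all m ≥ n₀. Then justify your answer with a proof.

At m = 9: 512 < 648, so the inequality fails and n₀ ≥ 10. We prove 2^m ≥ 8m^2 for all m ≥ 10.
Base case (m = 10): 2^m = 1024 and 8m^2 = 800, so 1024 ≥ 800.
Suppose the result is true for m = k, so 2^k ≥ 8k^2.
Then 2^(k + 1) = 2·(2^k) ≥ 2·(8k^2).
Also, for k ≥ 10 we have 2·(8k^2) ≥ 8(k+1)^2, since 2 ≥ (1 + 1/k)^2 for all k ≥ 10.
Combining, 2^(k + 1) ≥ 8(k+1)^2.
Hence, by induction on m, the claim holds for every m ≥ 10.
Hence the smallest such n₀ is 10.

n₀ = 10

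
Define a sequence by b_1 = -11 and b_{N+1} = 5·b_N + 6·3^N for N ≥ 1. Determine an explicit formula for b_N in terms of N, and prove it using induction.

b_N = -3^(N + 1) - 2·5^(N - 1)

Computing the first terms: b_1 = -11, b_2 = -37, b_3 = -131. This suggests b_N = -3^(N + 1) - 2·5^(N - 1).
Base step (N = 1): the formula gives -11 = -11 = b_1.
Suppose the result is true for N = k, so b_k = -3^(k + 1) - 2·5^(k - 1).
Then b_{k+1} = 5·b_k + 6·3^k = 5·(-3^(k + 1) - 2·5^(k - 1)) + 6·3^k = -3^(k + 2) - 2·5^k = -3^((k+1) + 1) - 2·5^((k+1) - 1),
which is the claimed formula at N = k+1.
By the principle of mathematical induction, the result holds for all N ≥ 1.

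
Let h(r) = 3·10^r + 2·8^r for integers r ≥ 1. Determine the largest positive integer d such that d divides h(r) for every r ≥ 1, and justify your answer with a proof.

d = 2

Computing the first values: h(1) = 46 and h(2) = 428; gcd(46, 428) = 2, so d ≤ 2.
We prove 2 | 3·10^r + 2·8^r for all r ≥ 1 by induction on r.
For the base case r = 1: h(1) = 46 = 2·(23), so 2 | h(1).
Inductive step: suppose the statement holds for some p ≥ 1, i.e. 2 | h(p). Then
h(p+1) − 10·h(p) = (3·10^(p+1) + 2·8^(p+1)) − 10·(3·10^p + 2·8^p) = (2)·8^p·(8 − 10) = (-4)·8^p. Since 2 | h(p) by the inductive hypothesis, 2 | 10·h(p); and 2 | -4 since -4 = 2·-2. Therefore 2 | h(p+1).
By the principle of mathematical induction, the result holds for all r ≥ 1.
Therefore the largest such d is 2.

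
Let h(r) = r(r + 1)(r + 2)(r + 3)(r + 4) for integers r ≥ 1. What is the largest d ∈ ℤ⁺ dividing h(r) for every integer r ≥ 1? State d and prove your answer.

Computing the first values: h(1) = 120 and h(2) = 720; gcd(120, 720) = 120, so d ≤ 120.
We prove 120 | r(r + 1)(r + 2)(r + 3)(r + 4) for all r ≥ 1 by induction on r.
Base case (r = 1): h(1) = 120 = 120·(1), so 120 | h(1).
For the inductive step, assume it holds for an arbitrary j ≥ 1, i.e. 120 | h(j). Then
h(j+1) − h(j) = (j+1)·(j+2)·(j+3)·(j+4)·(j+5) − j·(j+1)·(j+2)·(j+3)·(j+4) = (j+1)·(j+2)·(j+3)·(j+4)·[(j+5) − j] = 5·(j+1)·(j+2)·(j+3)·(j+4). The product of 4 consecutive integers is divisible by (4)! = 24, so h(j+1) − h(j) is divisible by 5·24 = 120. By the inductive hypothesis 120 | h(j), hence 120 | h(j+1).
By the principle of mathematical induction, the result holds for all r ≥ 1.
Therefore the largest such d is 120.

d = 120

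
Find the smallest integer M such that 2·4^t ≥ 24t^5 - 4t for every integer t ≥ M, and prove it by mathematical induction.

At t = 10: 2097152 < 2399960, so the inequality fails and M ≥ 11. We prove 2·4^t ≥ 24t^5 - 4t for all t ≥ 11.
For the base case t = 11: 2·4^t = 8388608 and 24t^5 - 4t = 3865180, so 8388608 ≥ 3865180.
Suppose the result is true for t = k, so 2·4^k ≥ 24k^5 - 4k.
Then 2·4^(k + 1) = 4·(2·4^k) ≥ 4·(24k^5 - 4k).
Also, for k ≥ 11 we have 4·(24k^5 - 4k) ≥ 24(k+1)^5 - 4(k+1), since 4·(24k^5 - 4k) − (24(k+1)^5 - 4(k+1)) = 72k^5 - 120k^4 - 240k^3 - 240k^2 - 132k - 20, which is nonnegative for all k ≥ 11.
Combining, 2·4^(k + 1) ≥ 24(k+1)^5 - 4(k+1).
Hence, by induction on t, the claim holds for every t ≥ 11.
Hence the smallest such M is 11.

M = 11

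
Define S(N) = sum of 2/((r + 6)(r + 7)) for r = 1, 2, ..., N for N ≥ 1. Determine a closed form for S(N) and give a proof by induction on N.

S(N) = 2N/(7(N + 7))

We claim S(N) = 2N/(7(N + 7)) for all N ≥ 1.
When N = 1: S(1) = 1/28, and the closed form gives 1/28. They agree.
Inductive step: assume the claim holds for N = r, so S(r) = 2r/(7(r + 7)).
Then S(r+1) = S(r) + (2/((r + 7)(r + 8))) = (2r/(7(r + 7))) + (2/((r + 7)(r + 8))).
Simplifying, S(r+1) = 2(r + 1)/(7(r + 8)) = 2(r+1)/(7((r+1) + 7)),
which is the closed form with N = r+1.
This completes the induction.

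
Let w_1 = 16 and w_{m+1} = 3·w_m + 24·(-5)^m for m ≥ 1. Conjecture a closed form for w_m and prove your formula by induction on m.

Computing the first terms: w_1 = 16, w_2 = -72, w_3 = 384. This suggests w_m = -3(-5)^m + 3^(m - 1).
When m = 1: the formula gives 16 = 16 = w_1.
Suppose the result is true for m = p, so w_p = -3(-5)^p + 3^(p - 1).
Then w_{p+1} = 3·w_p + 24·(-5)^p = 3·(-3(-5)^p + 3^(p - 1)) + 24·(-5)^p = -3(-5)^(p + 1) + 3^p = -3(-5)^(p+1) + 3^((p+1) - 1),
which is the claimed formula at m = p+1.
By induction, the statement is established for all m ≥ 1.

w_m = -3(-5)^m + 3^(m - 1)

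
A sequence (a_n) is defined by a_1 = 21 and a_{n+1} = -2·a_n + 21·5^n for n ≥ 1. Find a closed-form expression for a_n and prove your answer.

a_n = -3(-2)^n + 3·5^n

Computing the first terms: a_1 = 21, a_2 = 63, a_3 = 399. This suggests a_n = -3(-2)^n + 3·5^n.
When n = 1: the formula gives 21 = 21 = a_1.
Inductive step: assume the claim holds for n = m, so a_m = -3(-2)^m + 3·5^m.
Then a_{m+1} = -2·a_m + 21·5^m = -2·(-3(-2)^m + 3·5^m) + 21·5^m = -3(-2)^(m + 1) + 3·5^(m + 1),
which is the claimed formula at n = m+1.
By induction, the statement is established for all n ≥ 1.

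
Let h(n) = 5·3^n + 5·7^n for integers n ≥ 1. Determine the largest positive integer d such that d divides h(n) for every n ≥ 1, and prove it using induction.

Computing the first values: h(1) = 50 and h(2) = 290; gcd(50, 290) = 10, so d ≤ 10.
We prove 10 | 5·3^n + 5·7^n for all n ≥ 1 by induction on n.
Base case (n = 1): h(1) = 50 = 10·(5), so 10 | h(1).
Suppose the result is true for n = r, i.e. 10 | h(r). Then
h(r+1) − 7·h(r) = (5·3^(r+1) + 5·7^(r+1)) − 7·(5·3^r + 5·7^r) = (5)·3^r·(3 − 7) = (-20)·3^r. Since 10 | h(r) by the inductive hypothesis, 10 | 7·h(r); and 10 | -20 since -20 = 10·-2. Therefore 10 | h(r+1).
This completes the induction.
Therefore the largest such d is 10.

d = 10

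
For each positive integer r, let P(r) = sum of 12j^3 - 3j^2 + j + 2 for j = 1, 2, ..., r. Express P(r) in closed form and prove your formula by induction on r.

We claim P(r) = r(3r^3 + 5r^2 + 2r + 2) for all r ≥ 1.
For the base case r = 1: P(1) = 12, and the closed form gives 12. They agree.
Inductive step: assume the claim holds for r = j, so P(j) = j(3j^3 + 5j^2 + 2j + 2).
Then P(j+1) = P(j) + (12j^3 + 33j^2 + 31j + 12) = (j(3j^3 + 5j^2 + 2j + 2)) + (12j^3 + 33j^2 + 31j + 12).
Simplifying, P(j+1) = (j + 1)(3j^3 + 14j^2 + 21j + 12) = (j+1)(3(j+1)^3 + 5(j+1)^2 + 2(j+1) + 2),
which is the closed form with r = j+1.
Hence, by induction on r, the claim holds for every r ≥ 1.

P(r) = r(3r^3 + 5r^2 + 2r + 2)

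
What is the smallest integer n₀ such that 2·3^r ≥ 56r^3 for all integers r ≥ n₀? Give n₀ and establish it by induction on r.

At r = 9: 39366 < 40824, so the inequality fails and n₀ ≥ 10. We prove 2·3^r ≥ 56r^3 for all r ≥ 10.
For the base case r = 10: 2·3^r = 118098 and 56r^3 = 56000, so 118098 ≥ 56000.
Inductive step: assume the claim holds for r = k, so 2·3^k ≥ 56k^3.
Then 2·3^(k + 1) = 3·(2·3^k) ≥ 3·(56k^3).
Also, for k ≥ 10 we have 3·(56k^3) ≥ 56(k+1)^3, since 3 ≥ (1 + 1/k)^3 for all k ≥ 10.
Combining, 2·3^(k + 1) ≥ 56(k+1)^3.
This completes the induction.
Hence the smallest such n₀ is 10.

n₀ = 10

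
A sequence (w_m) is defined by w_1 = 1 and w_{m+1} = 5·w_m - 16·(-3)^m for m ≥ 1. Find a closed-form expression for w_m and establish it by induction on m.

Computing the first terms: w_1 = 1, w_2 = 53, w_3 = 121. This suggests w_m = 2(-3)^m + 7·5^(m - 1).
For the base case m = 1: the formula gives 1 = 1 = w_1.
Inductive step: suppose the statement holds for some j ≥ 1, so w_j = 2(-3)^j + 7·5^(j - 1).
Then w_{j+1} = 5·w_j - 16·(-3)^j = 5·(2(-3)^j + 7·5^(j - 1)) - 16·(-3)^j = 2(-3)^(j + 1) + 7·5^j = 2(-3)^(j+1) + 7·5^((j+1) - 1),
which is the claimed formula at m = j+1.
Hence, by induction on m, the claim holds for every m ≥ 1.

w_m = 2(-3)^m + 7·5^(m - 1)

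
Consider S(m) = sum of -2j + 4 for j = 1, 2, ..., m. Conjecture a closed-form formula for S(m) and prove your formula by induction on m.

We claim S(m) = -m(m - 3) for all m ≥ 1.
When m = 1: S(1) = 2, and the closed form gives 2. They agree.
Suppose the result is true for m = j, so S(j) = j(-j + 3).
Then S(j+1) = S(j) + (-2j + 2) = (j(-j + 3)) + (-2j + 2).
Simplifying, S(j+1) = -(j - 2)(j + 1) = -(j+1)((j+1) - 3),
which is the closed form with m = j+1.
By induction, the statement is established for all m ≥ 1.

S(m) = -m(m - 3)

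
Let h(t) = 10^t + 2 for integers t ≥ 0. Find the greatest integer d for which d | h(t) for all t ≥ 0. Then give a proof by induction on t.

Computing the first values: h(0) = 3 and h(1) = 12; gcd(3, 12) = 3, so d ≤ 3.
We prove 3 | 10^t + 2 for all t ≥ 0 by induction on t.
Base step (t = 0): h(0) = 3 = 3·(1), so 3 | h(0).
Inductive step: assume the claim holds for t = r, i.e. 3 | h(r). Then
h(r+1) = 10^(r+1) + 2 = 10·(10^r + 2) - 18 = 10·h(r) - 18. The first term is divisible by 3 by the inductive hypothesis, and -18 is divisible by 3. Hence 3 | h(r+1).
Hence, by induction on t, the claim holds for every t ≥ 0.
Therefore the largest such d is 3.

d = 3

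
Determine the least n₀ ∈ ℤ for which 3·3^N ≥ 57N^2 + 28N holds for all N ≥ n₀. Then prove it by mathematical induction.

n₀ = 7

At N = 6: 2187 < 2220, so the inequality fails and n₀ ≥ 7. We prove 3·3^N ≥ 57N^2 + 28N for all N ≥ 7.
For the base case N = 7: 3·3^N = 6561 and 57N^2 + 28N = 2989, so 6561 ≥ 2989.
Inductive step: assume the claim holds for N = r, so 3·3^r ≥ 57r^2 + 28r.
Then 3·3^(r + 1) = 3·(3·3^r) ≥ 3·(57r^2 + 28r).
Also, for r ≥ 7 we have 3·(57r^2 + 28r) ≥ 57(r+1)^2 + 28(r+1), since 3·(57r^2 + 28r) − (57(r+1)^2 + 28(r+1)) = 114r^2 - 58r - 85, which is nonnegative for all r ≥ 7.
Combining, 3·3^(r + 1) ≥ 57(r+1)^2 + 28(r+1).
By induction, the statement is established for all N ≥ 7.
Hence the smallest such n₀ is 7.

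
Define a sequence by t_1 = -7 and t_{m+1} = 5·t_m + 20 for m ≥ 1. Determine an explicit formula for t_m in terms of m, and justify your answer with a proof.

Computing the first terms: t_1 = -7, t_2 = -15, t_3 = -55. This suggests t_m = -2·5^(m - 1) - 5.
For the base case m = 1: the formula gives -7 = -7 = t_1.
Inductive step: suppose the statement holds for some j ≥ 1, so t_j = -2·5^(j - 1) - 5.
Then t_{j+1} = 5·t_j + 20 = 5·(-2·5^(j - 1) - 5) + 20 = -2·5^j - 5 = -2·5^((j+1) - 1) - 5,
which is the claimed formula at m = j+1.
By the principle of mathematical induction, the result holds for all m ≥ 1.

t_m = -2·5^(m - 1) - 5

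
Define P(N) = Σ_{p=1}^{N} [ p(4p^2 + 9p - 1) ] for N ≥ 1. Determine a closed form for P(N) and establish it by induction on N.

P(N) = N(N + 1)(N^2 + 4N + 1)

We claim P(N) = N(N + 1)(N^2 + 4N + 1) for all N ≥ 1.
When N = 1: P(1) = 12, and the closed form gives 12. They agree.
Inductive step: assume the claim holds for N = p, so P(p) = p(p^3 + 5p^2 + 5p + 1).
Then P(p+1) = P(p) + ((p + 1)(9p + 4(p + 1)^2 + 8)) = (p(p^3 + 5p^2 + 5p + 1)) + ((p + 1)(9p + 4(p + 1)^2 + 8)).
Simplifying, P(p+1) = (p + 1)(p + 2)(p^2 + 6p + 6) = (p+1)((p+1) + 1)((p+1)^2 + 4(p+1) + 1),
which is the closed form with N = p+1.
By the principle of mathematical induction, the result holds for all N ≥ 1.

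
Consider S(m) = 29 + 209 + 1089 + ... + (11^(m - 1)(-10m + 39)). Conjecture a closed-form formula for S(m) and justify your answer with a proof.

S(m) = 11^m(-m + 4) - 4

We claim S(m) = 11^m(-m + 4) - 4 for all m ≥ 1.
When m = 1: S(1) = 29, and the closed form gives 29. They agree.
For the inductive step, assume it holds for an arbitrary r ≥ 1, so S(r) = 11^r(-r + 4) - 4.
Then S(r+1) = S(r) + (11^r(-10r + 29)) = (11^r(-r + 4) - 4) + (11^r(-10r + 29)).
Simplifying, S(r+1) = -11·11^r·r + 33·11^r - 4 = 11^(r+1)(-(r+1) + 4) - 4,
which is the closed form with m = r+1.
Hence, by induction on m, the claim holds for every m ≥ 1.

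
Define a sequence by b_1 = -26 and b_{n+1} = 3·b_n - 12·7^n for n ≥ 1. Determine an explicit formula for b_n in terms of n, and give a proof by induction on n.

Computing the first terms: b_1 = -26, b_2 = -162, b_3 = -1074. This suggests b_n = -5·3^(n - 1) - 3·7^n.
When n = 1: the formula gives -26 = -26 = b_1.
Inductive step: assume the claim holds for n = r, so b_r = -5·3^(r - 1) - 3·7^r.
Then b_{r+1} = 3·b_r - 12·7^r = 3·(-5·3^(r - 1) - 3·7^r) - 12·7^r = -5·3^r - 3·7^(r + 1) = -5·3^((r+1) - 1) - 3·7^(r+1),
which is the claimed formula at n = r+1.
By induction, the statement is established for all n ≥ 1.

b_n = -5·3^(n - 1) - 3·7^n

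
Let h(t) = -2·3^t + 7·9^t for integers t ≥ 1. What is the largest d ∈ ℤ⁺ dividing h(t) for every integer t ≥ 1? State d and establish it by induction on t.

d = 3

Computing the first values: h(1) = 57 and h(2) = 549; gcd(57, 549) = 3, so d ≤ 3.
We prove 3 | -2·3^t + 7·9^t for all t ≥ 1 by induction on t.
For the base case t = 1: h(1) = 57 = 3·(19), so 3 | h(1).
For the inductive step, assume it holds for an arbitrary i ≥ 1, i.e. 3 | h(i). Then
h(i+1) − 9·h(i) = (-2·3^(i+1) + 7·9^(i+1)) − 9·(-2·3^i + 7·9^i) = (-2)·3^i·(3 − 9) = (12)·3^i. Since 3 | h(i) by the inductive hypothesis, 3 | 9·h(i); and 3 | 12 since 12 = 3·4. Therefore 3 | h(i+1).
This completes the induction.
Therefore the largest such d is 3.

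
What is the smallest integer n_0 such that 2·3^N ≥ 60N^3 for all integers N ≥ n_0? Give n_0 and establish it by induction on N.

At N = 9: 39366 < 43740, so the inequality fails and n_0 ≥ 10. We prove 2·3^N ≥ 60N^3 for all N ≥ 10.
When N = 10: 2·3^N = 118098 and 60N^3 = 60000, so 118098 ≥ 60000.
For the inductive step, assume it holds for an arbitrary p ≥ 10, so 2·3^p ≥ 60p^3.
Then 2·3^(p + 1) = 3·(2·3^p) ≥ 3·(60p^3).
Also, for p ≥ 10 we have 3·(60p^3) ≥ 60(p+1)^3, since 3 ≥ (1 + 1/p)^3 for all p ≥ 10.
Combining, 2·3^(p + 1) ≥ 60(p+1)^3.
By induction, the statement is established for all N ≥ 10.
Hence the smallest such n_0 is 10.

n_0 = 10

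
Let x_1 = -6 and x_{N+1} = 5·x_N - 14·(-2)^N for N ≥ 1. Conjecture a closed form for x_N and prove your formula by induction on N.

Computing the first terms: x_1 = -6, x_2 = -2, x_3 = -66. This suggests x_N = -(-2)^(N + 1) - 2·5^(N - 1).
For the base case N = 1: the formula gives -6 = -6 = x_1.
Inductive step: suppose the statement holds for some k ≥ 1, so x_k = -(-2)^(k + 1) - 2·5^(k - 1).
Then x_{k+1} = 5·x_k - 14·(-2)^k = 5·(-(-2)^(k + 1) - 2·5^(k - 1)) - 14·(-2)^k = -(-2)^(k + 2) - 2·5^k = -(-2)^((k+1) + 1) - 2·5^((k+1) - 1),
which is the claimed formula at N = k+1.
By the principle of mathematical induction, the result holds for all N ≥ 1.

x_N = -(-2)^(N + 1) - 2·5^(N - 1)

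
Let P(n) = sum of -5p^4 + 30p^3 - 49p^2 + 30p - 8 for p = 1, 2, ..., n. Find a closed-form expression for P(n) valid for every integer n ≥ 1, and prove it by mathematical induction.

P(n) = -n(n^4 - 5n^3 + 3n^2 + 2n + 1)

We claim P(n) = -n(n^4 - 5n^3 + 3n^2 + 2n + 1) for all n ≥ 1.
For the base case n = 1: P(1) = -2, and the closed form gives -2. They agree.
Inductive step: assume the claim holds for n = p, so P(p) = p(-p^4 + 5p^3 - 3p^2 - 2p - 1).
Then P(p+1) = P(p) + (-5p^4 + 10p^3 + 11p^2 + 2p - 2) = (p(-p^4 + 5p^3 - 3p^2 - 2p - 1)) + (-5p^4 + 10p^3 + 11p^2 + 2p - 2).
Simplifying, P(p+1) = -(p + 1)(p^4 - p^3 - 6p^2 - 3p + 2) = -(p+1)((p+1)^4 - 5(p+1)^3 + 3(p+1)^2 + 2(p+1) + 1),
which is the closed form with n = p+1.
Hence, by induction on n, the claim holds for every n ≥ 1.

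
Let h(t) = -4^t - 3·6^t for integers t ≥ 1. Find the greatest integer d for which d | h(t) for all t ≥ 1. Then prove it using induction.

d = 2

Computing the first values: h(1) = -22 and h(2) = -124; gcd(-22, -124) = 2, so d ≤ 2.
We prove 2 | -4^t - 3·6^t for all t ≥ 1 by induction on t.
For the base case t = 1: h(1) = -22 = 2·(-11), so 2 | h(1).
Inductive step: assume the claim holds for t = j, i.e. 2 | h(j). Then
h(j+1) − 6·h(j) = (-4^(j+1) - 3·6^(j+1)) − 6·(-4^j - 3·6^j) = (-1)·4^j·(4 − 6) = (2)·4^j. Since 2 | h(j) by the inductive hypothesis, 2 | 6·h(j); and 2 | 2 since 2 = 2·1. Therefore 2 | h(j+1).
By induction, the statement is established for all t ≥ 1.
Therefore the largest such d is 2.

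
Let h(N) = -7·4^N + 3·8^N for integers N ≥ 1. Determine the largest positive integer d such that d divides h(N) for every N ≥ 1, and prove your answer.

d = 4

Computing the first values: h(1) = -4 and h(2) = 80; gcd(-4, 80) = 4, so d ≤ 4.
We prove 4 | -7·4^N + 3·8^N for all N ≥ 1 by induction on N.
For the base case N = 1: h(1) = -4 = 4·(-1), so 4 | h(1).
Inductive step: assume the claim holds for N = r, i.e. 4 | h(r). Then
h(r+1) − 8·h(r) = (-7·4^(r+1) + 3·8^(r+1)) − 8·(-7·4^r + 3·8^r) = (-7)·4^r·(4 − 8) = (28)·4^r. Since 4 | h(r) by the inductive hypothesis, 4 | 8·h(r); and 4 | 28 since 28 = 4·7. Therefore 4 | h(r+1).
By the principle of mathematical induction, the result holds for all N ≥ 1.
Therefore the largest such d is 4.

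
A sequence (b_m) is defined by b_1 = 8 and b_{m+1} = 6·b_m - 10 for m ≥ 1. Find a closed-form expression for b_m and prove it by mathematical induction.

Computing the first terms: b_1 = 8, b_2 = 38, b_3 = 218. This suggests b_m = 6^m + 2.
Base case (m = 1): the formula gives 8 = 8 = b_1.
Inductive step: suppose the statement holds for some r ≥ 1, so b_r = 6^r + 2.
Then b_{r+1} = 6·b_r - 10 = 6·(6^r + 2) - 10 = 6^(r + 1) + 2,
which is the claimed formula at m = r+1.
This completes the induction.

b_m = 6^m + 2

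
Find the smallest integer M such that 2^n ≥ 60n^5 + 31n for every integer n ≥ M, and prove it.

M = 31

At n = 30: 1073741824 < 1458000930, so the inequality fails and M ≥ 31. We prove 2^n ≥ 60n^5 + 31n for all n ≥ 31.
Base step (n = 31): 2^n = 2147483648 and 60n^5 + 31n = 1717750021, so 2147483648 ≥ 1717750021.
Inductive step: assume the claim holds for n = m, so 2^m ≥ 60m^5 + 31m.
Then 2^(m + 1) = 2·(2^m) ≥ 2·(60m^5 + 31m).
Also, for m ≥ 31 we have 2·(60m^5 + 31m) ≥ 60(m+1)^5 + 31(m+1), since 2·(60m^5 + 31m) − (60(m+1)^5 + 31(m+1)) = 60m^5 - 300m^4 - 600m^3 - 600m^2 - 269m - 91, which is nonnegative for all m ≥ 31.
Combining, 2^(m + 1) ≥ 60(m+1)^5 + 31(m+1).
By induction, the statement is established for all n ≥ 31.
Hence the smallest such M is 31.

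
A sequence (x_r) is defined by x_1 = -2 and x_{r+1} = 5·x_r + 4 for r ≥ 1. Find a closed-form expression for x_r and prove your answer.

Computing the first terms: x_1 = -2, x_2 = -6, x_3 = -26. This suggests x_r = -5^(r - 1) - 1.
Base step (r = 1): the formula gives -2 = -2 = x_1.
For the inductive step, assume it holds for an arbitrary i ≥ 1, so x_i = -5^(i - 1) - 1.
Then x_{i+1} = 5·x_i + 4 = 5·(-5^(i - 1) - 1) + 4 = -5^i - 1 = -5^((i+1) - 1) - 1,
which is the claimed formula at r = i+1.
Hence, by induction on r, the claim holds for every r ≥ 1.

x_r = -5^(r - 1) - 1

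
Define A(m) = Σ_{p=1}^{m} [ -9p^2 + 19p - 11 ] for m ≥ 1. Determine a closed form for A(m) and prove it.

We claim A(m) = -m(3m^2 - 5m + 3) for all m ≥ 1.
For the base case m = 1: A(1) = -1, and the closed form gives -1. They agree.
Inductive step: suppose the statement holds for some p ≥ 1, so A(p) = p(-3p^2 + 5p - 3).
Then A(p+1) = A(p) + (-9p^2 + p - 1) = (p(-3p^2 + 5p - 3)) + (-9p^2 + p - 1).
Simplifying, A(p+1) = -(p + 1)(3p^2 + p + 1) = -(p+1)(3(p+1)^2 - 5(p+1) + 3),
which is the closed form with m = p+1.
This completes the induction.

A(m) = -m(3m^2 - 5m + 3)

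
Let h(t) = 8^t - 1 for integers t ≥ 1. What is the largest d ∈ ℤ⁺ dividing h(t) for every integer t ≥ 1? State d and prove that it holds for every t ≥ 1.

d = 7

Computing the first values: h(1) = 7 and h(2) = 63; gcd(7, 63) = 7, so d ≤ 7.
We prove 7 | 8^t - 1 for all t ≥ 1 by induction on t.
When t = 1: h(1) = 7 = 7·(1), so 7 | h(1).
For the inductive step, assume it holds for an arbitrary j ≥ 1, i.e. 7 | h(j). Then
8^{j+1} − 1^{j+1} = 8·8^j − 1·1^j = 8·(8^j − 1^j) + (7)·1^j. The first term is divisible by 7 by the inductive hypothesis, and the second term (7)·1^j is divisible by 7 since 7 | 7. Hence 7 | h(j+1).
By induction, the statement is established for all t ≥ 1.
Therefore the largest such d is 7.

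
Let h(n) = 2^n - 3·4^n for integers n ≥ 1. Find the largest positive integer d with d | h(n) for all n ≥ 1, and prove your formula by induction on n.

d = 2

Computing the first values: h(1) = -10 and h(2) = -44; gcd(-10, -44) = 2, so d ≤ 2.
We prove 2 | 2^n - 3·4^n for all n ≥ 1 by induction on n.
When n = 1: h(1) = -10 = 2·(-5), so 2 | h(1).
Suppose the result is true for n = p, i.e. 2 | h(p). Then
h(p+1) − 4·h(p) = (2^(p+1) - 3·4^(p+1)) − 4·(2^p - 3·4^p) = (1)·2^p·(2 − 4) = (-2)·2^p. Since 2 | h(p) by the inductive hypothesis, 2 | 4·h(p); and 2 | -2 since -2 = 2·-1. Therefore 2 | h(p+1).
By the principle of mathematical induction, the result holds for all n ≥ 1.
Therefore the largest such d is 2.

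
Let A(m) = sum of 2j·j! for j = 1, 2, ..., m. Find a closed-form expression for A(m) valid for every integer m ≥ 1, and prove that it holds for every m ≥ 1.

We claim A(m) = (2m + 2)m! - 2 for all m ≥ 1.
Base case (m = 1): A(1) = 2, and the closed form gives 2. They agree.
Inductive step: suppose the statement holds for some j ≥ 1, so A(j) = (2j + 2)j! - 2.
Then A(j+1) = A(j) + (2(j + 1)(j + 1)!) = ((2j + 2)j! - 2) + (2(j + 1)(j + 1)!).
Simplifying, A(j+1) = (2(j+1) + 2)(j+1)! - 2,
which is the closed form with m = j+1.
Hence, by induction on m, the claim holds for every m ≥ 1.

A(m) = (2m + 2)m! - 2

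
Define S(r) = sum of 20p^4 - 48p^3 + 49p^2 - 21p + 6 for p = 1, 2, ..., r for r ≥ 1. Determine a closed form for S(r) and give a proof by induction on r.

S(r) = r(4r^4 - 2r^3 - r^2 + 2r + 3)

We claim S(r) = r(4r^4 - 2r^3 - r^2 + 2r + 3) for all r ≥ 1.
When r = 1: S(1) = 6, and the closed form gives 6. They agree.
Suppose the result is true for r = p, so S(p) = p(4p^4 - 2p^3 - p^2 + 2p + 3).
Then S(p+1) = S(p) + (20p^4 + 32p^3 + 25p^2 + 13p + 6) = (p(4p^4 - 2p^3 - p^2 + 2p + 3)) + (20p^4 + 32p^3 + 25p^2 + 13p + 6).
Simplifying, S(p+1) = (p + 1)(4p^4 + 14p^3 + 17p^2 + 10p + 6) = (p+1)(4(p+1)^4 - 2(p+1)^3 - (p+1)^2 + 2(p+1) + 3),
which is the closed form with r = p+1.
This completes the induction.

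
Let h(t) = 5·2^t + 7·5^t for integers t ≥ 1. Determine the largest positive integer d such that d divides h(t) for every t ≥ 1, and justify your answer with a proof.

d = 15

Computing the first values: h(1) = 45 and h(2) = 195; gcd(45, 195) = 15, so d ≤ 15.
We prove 15 | 5·2^t + 7·5^t for all t ≥ 1 by induction on t.
When t = 1: h(1) = 45 = 15·(3), so 15 | h(1).
Inductive step: assume the claim holds for t = r, i.e. 15 | h(r). Then
h(r+1) − 5·h(r) = (5·2^(r+1) + 7·5^(r+1)) − 5·(5·2^r + 7·5^r) = (5)·2^r·(2 − 5) = (-15)·2^r. Since 15 | h(r) by the inductive hypothesis, 15 | 5·h(r); and 15 | -15 since -15 = 15·-1. Therefore 15 | h(r+1).
This completes the induction.
Therefore the largest such d is 15.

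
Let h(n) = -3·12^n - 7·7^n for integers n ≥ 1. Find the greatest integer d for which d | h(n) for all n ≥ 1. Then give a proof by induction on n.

Computing the first values: h(1) = -85 and h(2) = -775; gcd(-85, -775) = 5, so d ≤ 5.
We prove 5 | -3·12^n - 7·7^n for all n ≥ 1 by induction on n.
For the base case n = 1: h(1) = -85 = 5·(-17), so 5 | h(1).
Inductive step: assume the claim holds for n = p, i.e. 5 | h(p). Then
h(p+1) − 12·h(p) = (-3·12^(p+1) - 7·7^(p+1)) − 12·(-3·12^p - 7·7^p) = (-7)·7^p·(7 − 12) = (35)·7^p. Since 5 | h(p) by the inductive hypothesis, 5 | 12·h(p); and 5 | 35 since 35 = 5·7. Therefore 5 | h(p+1).
By induction, the statement is established for all n ≥ 1.
Therefore the largest such d is 5.

d = 5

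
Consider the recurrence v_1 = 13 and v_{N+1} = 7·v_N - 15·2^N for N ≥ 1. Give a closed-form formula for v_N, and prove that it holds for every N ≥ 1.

Computing the first terms: v_1 = 13, v_2 = 61, v_3 = 367. This suggests v_N = 3·2^N + 7^N.
Base case (N = 1): the formula gives 13 = 13 = v_1.
Inductive step: suppose the statement holds for some p ≥ 1, so v_p = 3·2^p + 7^p.
Then v_{p+1} = 7·v_p - 15·2^p = 7·(3·2^p + 7^p) - 15·2^p = 3·2^(p + 1) + 7^(p + 1),
which is the claimed formula at N = p+1.
By induction, the statement is established for all N ≥ 1.

v_N = 3·2^N + 7^N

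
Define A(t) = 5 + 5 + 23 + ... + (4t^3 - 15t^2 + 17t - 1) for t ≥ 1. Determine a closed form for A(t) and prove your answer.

We claim A(t) = t(t^3 - 3t^2 + 2t + 5) for all t ≥ 1.
When t = 1: A(1) = 5, and the closed form gives 5. They agree.
Inductive step: assume the claim holds for t = k, so A(k) = k(k^3 - 3k^2 + 2k + 5).
Then A(k+1) = A(k) + (4k^3 - 3k^2 - k + 5) = (k(k^3 - 3k^2 + 2k + 5)) + (4k^3 - 3k^2 - k + 5).
Simplifying, A(k+1) = (k + 1)(k^3 - k + 5) = (k+1)((k+1)^3 - 3(k+1)^2 + 2(k+1) + 5),
which is the closed form with t = k+1.
By the principle of mathematical induction, the result holds for all t ≥ 1.

A(t) = t(t^3 - 3t^2 + 2t + 5)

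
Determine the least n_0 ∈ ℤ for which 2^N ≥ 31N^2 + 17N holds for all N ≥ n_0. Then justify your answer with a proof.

At N = 12: 4096 < 4668, so the inequality fails and n_0 ≥ 13. We prove 2^N ≥ 31N^2 + 17N for all N ≥ 13.
For the base case N = 13: 2^N = 8192 and 31N^2 + 17N = 5460, so 8192 ≥ 5460.
For the inductive step, assume it holds for an arbitrary i ≥ 13, so 2^i ≥ 31i^2 + 17i.
Then 2^(i + 1) = 2·(2^i) ≥ 2·(31i^2 + 17i).
Also, for i ≥ 13 we have 2·(31i^2 + 17i) ≥ 31(i+1)^2 + 17(i+1), since 2·(31i^2 + 17i) − (31(i+1)^2 + 17(i+1)) = 31i^2 - 45i - 48, which is nonnegative for all i ≥ 13.
Combining, 2^(i + 1) ≥ 31(i+1)^2 + 17(i+1).
By the principle of mathematical induction, the result holds for all N ≥ 13.
Hence the smallest such n_0 is 13.

n_0 = 13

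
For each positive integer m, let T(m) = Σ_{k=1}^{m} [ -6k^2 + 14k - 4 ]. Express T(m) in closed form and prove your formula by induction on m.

T(m) = -2m(m^2 - 2m - 1)

We claim T(m) = -2m(m^2 - 2m - 1) for all m ≥ 1.
Base case (m = 1): T(1) = 4, and the closed form gives 4. They agree.
Suppose the result is true for m = k, so T(k) = 2k(-k^2 + 2k + 1).
Then T(k+1) = T(k) + (-6k^2 + 2k + 4) = (2k(-k^2 + 2k + 1)) + (-6k^2 + 2k + 4).
Simplifying, T(k+1) = -2(k + 1)(k^2 - 2) = -2(k+1)((k+1)^2 - 2(k+1) - 1),
which is the closed form with m = k+1.
This completes the induction.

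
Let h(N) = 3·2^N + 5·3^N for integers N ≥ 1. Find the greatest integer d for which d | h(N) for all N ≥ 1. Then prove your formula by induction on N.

Computing the first values: h(1) = 21 and h(2) = 57; gcd(21, 57) = 3, so d ≤ 3.
We prove 3 | 3·2^N + 5·3^N for all N ≥ 1 by induction on N.
For the base case N = 1: h(1) = 21 = 3·(7), so 3 | h(1).
For the inductive step, assume it holds for an arbitrary k ≥ 1, i.e. 3 | h(k). Then
h(k+1) − 3·h(k) = (3·2^(k+1) + 5·3^(k+1)) − 3·(3·2^k + 5·3^k) = (3)·2^k·(2 − 3) = (-3)·2^k. Since 3 | h(k) by the inductive hypothesis, 3 | 3·h(k); and 3 | -3 since -3 = 3·-1. Therefore 3 | h(k+1).
By induction, the statement is established for all N ≥ 1.
Therefore the largest such d is 3.

d = 3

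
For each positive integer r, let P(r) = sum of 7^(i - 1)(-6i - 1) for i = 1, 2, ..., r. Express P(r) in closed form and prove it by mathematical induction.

We claim P(r) = -7^r·r for all r ≥ 1.
For the base case r = 1: P(1) = -7, and the closed form gives -7. They agree.
Suppose the result is true for r = i, so P(i) = -7^i·i.
Then P(i+1) = P(i) + (7^i(-6i - 7)) = (-7^i·i) + (7^i(-6i - 7)).
Simplifying, P(i+1) = 7^(i + 1)(-i - 1) = -7^(i+1)·(i+1),
which is the closed form with r = i+1.
Hence, by induction on r, the claim holds for every r ≥ 1.

P(r) = -7^r·r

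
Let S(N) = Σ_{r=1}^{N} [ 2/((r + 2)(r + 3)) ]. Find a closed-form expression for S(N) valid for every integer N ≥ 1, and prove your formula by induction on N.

S(N) = 2N/(3(N + 3))

We claim S(N) = 2N/(3(N + 3)) for all N ≥ 1.
When N = 1: S(1) = 1/6, and the closed form gives 1/6. They agree.
Inductive step: suppose the statement holds for some r ≥ 1, so S(r) = 2r/(3(r + 3)).
Then S(r+1) = S(r) + (2/((r + 3)(r + 4))) = (2r/(3(r + 3))) + (2/((r + 3)(r + 4))).
Simplifying, S(r+1) = 2(r + 1)/(3(r + 4)) = 2(r+1)/(3((r+1) + 3)),
which is the closed form with N = r+1.
By induction, the statement is established for all N ≥ 1.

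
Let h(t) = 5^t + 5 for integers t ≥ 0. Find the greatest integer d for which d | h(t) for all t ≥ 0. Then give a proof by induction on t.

Computing the first values: h(0) = 6 and h(1) = 10; gcd(6, 10) = 2, so d ≤ 2.
We prove 2 | 5^t + 5 for all t ≥ 0 by induction on t.
Base step (t = 0): h(0) = 6 = 2·(3), so 2 | h(0).
Suppose the result is true for t = k, i.e. 2 | h(k). Then
h(k+1) = 5^(k+1) + 5 = 5·(5^k + 5) - 20 = 5·h(k) - 20. The first term is divisible by 2 by the inductive hypothesis, and -20 is divisible by 2. Hence 2 | h(k+1).
By the principle of mathematical induction, the result holds for all t ≥ 0.
Therefore the largest such d is 2.

d = 2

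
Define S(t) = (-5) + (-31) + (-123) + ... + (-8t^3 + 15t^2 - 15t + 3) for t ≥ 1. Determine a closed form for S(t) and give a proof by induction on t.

We claim S(t) = -t(2t^3 - t^2 + 2t + 2) for all t ≥ 1.
For the base case t = 1: S(1) = -5, and the closed form gives -5. They agree.
For the inductive step, assume it holds for an arbitrary j ≥ 1, so S(j) = j(-2j^3 + j^2 - 2j - 2).
Then S(j+1) = S(j) + (-8j^3 - 9j^2 - 9j - 5) = (j(-2j^3 + j^2 - 2j - 2)) + (-8j^3 - 9j^2 - 9j - 5).
Simplifying, S(j+1) = -(j + 1)(2j^3 + 5j^2 + 6j + 5) = -(j+1)(2(j+1)^3 - (j+1)^2 + 2(j+1) + 2),
which is the closed form with t = j+1.
By the principle of mathematical induction, the result holds for all t ≥ 1.

S(t) = -t(2t^3 - t^2 + 2t + 2)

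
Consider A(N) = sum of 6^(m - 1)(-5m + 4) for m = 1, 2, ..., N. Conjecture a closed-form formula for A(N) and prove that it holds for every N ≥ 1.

We claim A(N) = 6^N(-N + 1) - 1 for all N ≥ 1.
Base step (N = 1): A(1) = -1, and the closed form gives -1. They agree.
For the inductive step, assume it holds for an arbitrary m ≥ 1, so A(m) = 6^m(-m + 1) - 1.
Then A(m+1) = A(m) + (6^m(-5m - 1)) = (6^m(-m + 1) - 1) + (6^m(-5m - 1)).
Simplifying, A(m+1) = -6·6^m·m - 1 = 6^(m+1)(-(m+1) + 1) - 1,
which is the closed form with N = m+1.
This completes the induction.

A(N) = 6^N(-N + 1) - 1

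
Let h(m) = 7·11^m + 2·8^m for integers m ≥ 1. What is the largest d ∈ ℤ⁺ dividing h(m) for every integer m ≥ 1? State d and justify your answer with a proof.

Computing the first values: h(1) = 93 and h(2) = 975; gcd(93, 975) = 3, so d ≤ 3.
We prove 3 | 7·11^m + 2·8^m for all m ≥ 1 by induction on m.
For the base case m = 1: h(1) = 93 = 3·(31), so 3 | h(1).
For the inductive step, assume it holds for an arbitrary j ≥ 1, i.e. 3 | h(j). Then
h(j+1) − 11·h(j) = (7·11^(j+1) + 2·8^(j+1)) − 11·(7·11^j + 2·8^j) = (2)·8^j·(8 − 11) = (-6)·8^j. Since 3 | h(j) by the inductive hypothesis, 3 | 11·h(j); and 3 | -6 since -6 = 3·-2. Therefore 3 | h(j+1).
By the principle of mathematical induction, the result holds for all m ≥ 1.
Therefore the largest such d is 3.

d = 3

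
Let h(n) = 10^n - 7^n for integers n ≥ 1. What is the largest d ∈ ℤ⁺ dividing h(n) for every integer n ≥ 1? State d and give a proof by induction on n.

Computing the first values: h(1) = 3 and h(2) = 51; gcd(3, 51) = 3, so d ≤ 3.
We prove 3 | 10^n - 7^n for all n ≥ 1 by induction on n.
Base step (n = 1): h(1) = 3 = 3·(1), so 3 | h(1).
Suppose the result is true for n = k, i.e. 3 | h(k). Then
10^{k+1} − 7^{k+1} = 10·10^k − 7·7^k = 10·(10^k − 7^k) + (3)·7^k. The first term is divisible by 3 by the inductive hypothesis, and the second term (3)·7^k is divisible by 3 since 3 | 3. Hence 3 | h(k+1).
By induction, the statement is established for all n ≥ 1.
Therefore the largest such d is 3.

d = 3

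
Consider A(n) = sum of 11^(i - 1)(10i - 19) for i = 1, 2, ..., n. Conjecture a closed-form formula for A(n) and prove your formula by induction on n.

We claim A(n) = 11^n(n - 2) + 2 for all n ≥ 1.
For the base case n = 1: A(1) = -9, and the closed form gives -9. They agree.
Inductive step: assume the claim holds for n = i, so A(i) = 11^i(i - 2) + 2.
Then A(i+1) = A(i) + (11^i(10i - 9)) = (11^i(i - 2) + 2) + (11^i(10i - 9)).
Simplifying, A(i+1) = 11^(i + 1)i - 11^(i + 1) + 2 = 11^(i+1)((i+1) - 2) + 2,
which is the closed form with n = i+1.
Hence, by induction on n, the claim holds for every n ≥ 1.

A(n) = 11^n(n - 2) + 2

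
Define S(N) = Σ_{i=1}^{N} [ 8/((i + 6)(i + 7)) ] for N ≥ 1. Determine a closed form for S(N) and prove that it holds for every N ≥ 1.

We claim S(N) = 8N/(7(N + 7)) for all N ≥ 1.
For the base case N = 1: S(1) = 1/7, and the closed form gives 1/7. They agree.
For the inductive step, assume it holds for an arbitrary i ≥ 1, so S(i) = 8i/(7(i + 7)).
Then S(i+1) = S(i) + (8/((i + 7)(i + 8))) = (8i/(7(i + 7))) + (8/((i + 7)(i + 8))).
Simplifying, S(i+1) = 8(i + 1)/(7(i + 8)) = 8(i+1)/(7((i+1) + 7)),
which is the closed form with N = i+1.
By the principle of mathematical induction, the result holds for all N ≥ 1.

S(N) = 8N/(7(N + 7))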